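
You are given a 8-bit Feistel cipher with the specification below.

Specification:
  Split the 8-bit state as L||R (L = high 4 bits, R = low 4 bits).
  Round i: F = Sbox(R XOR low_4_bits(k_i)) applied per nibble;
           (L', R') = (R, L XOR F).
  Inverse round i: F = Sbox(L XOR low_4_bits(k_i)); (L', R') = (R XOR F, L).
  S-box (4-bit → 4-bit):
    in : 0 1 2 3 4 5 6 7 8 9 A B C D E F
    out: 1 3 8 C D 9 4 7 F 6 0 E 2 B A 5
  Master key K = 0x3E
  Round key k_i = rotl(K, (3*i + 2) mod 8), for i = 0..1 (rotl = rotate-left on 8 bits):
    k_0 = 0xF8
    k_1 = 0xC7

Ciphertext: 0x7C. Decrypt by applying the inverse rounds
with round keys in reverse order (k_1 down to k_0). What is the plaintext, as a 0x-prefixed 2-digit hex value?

s_0 = ciphertext = 0x7C
s_1 = InvRound(s_0, k_1) = 0xD7
s_2 = InvRound(s_1, k_0) = 0xED

0xED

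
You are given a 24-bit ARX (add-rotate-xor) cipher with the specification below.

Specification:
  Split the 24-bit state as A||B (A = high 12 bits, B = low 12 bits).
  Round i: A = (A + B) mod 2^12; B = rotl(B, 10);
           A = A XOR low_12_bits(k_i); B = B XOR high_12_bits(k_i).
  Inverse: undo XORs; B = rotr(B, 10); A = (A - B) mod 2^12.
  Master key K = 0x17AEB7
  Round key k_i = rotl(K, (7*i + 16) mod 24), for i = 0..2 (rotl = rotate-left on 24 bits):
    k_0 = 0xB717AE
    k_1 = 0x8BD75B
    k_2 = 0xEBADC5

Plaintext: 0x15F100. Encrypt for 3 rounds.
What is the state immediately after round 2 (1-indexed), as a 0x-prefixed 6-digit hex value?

s_0 = plaintext = 0x15F100
s_1 = Round(s_0, k_0) = 0x5F1B31
s_2 = Round(s_1, k_1) = 0x679E71
s_3 = Round(s_2, k_2) = 0x92F926

0x679E71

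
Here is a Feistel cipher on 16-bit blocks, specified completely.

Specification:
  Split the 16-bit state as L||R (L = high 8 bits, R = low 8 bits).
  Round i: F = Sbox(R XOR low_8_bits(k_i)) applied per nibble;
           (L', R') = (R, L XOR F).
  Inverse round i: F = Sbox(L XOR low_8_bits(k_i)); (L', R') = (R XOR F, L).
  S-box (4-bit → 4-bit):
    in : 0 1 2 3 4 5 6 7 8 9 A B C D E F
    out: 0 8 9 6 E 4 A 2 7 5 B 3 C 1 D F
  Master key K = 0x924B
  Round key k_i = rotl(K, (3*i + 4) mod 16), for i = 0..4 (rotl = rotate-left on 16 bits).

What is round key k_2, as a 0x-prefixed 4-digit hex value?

K = 0x924B
k_0 = rotl(K, (3*0+4) mod 16) = rotl(K, 4) = 0x24B9
k_1 = rotl(K, (3*1+4) mod 16) = rotl(K, 7) = 0x25C9
k_2 = rotl(K, (3*2+4) mod 16) = rotl(K, 10) = 0x2E49

0x2E49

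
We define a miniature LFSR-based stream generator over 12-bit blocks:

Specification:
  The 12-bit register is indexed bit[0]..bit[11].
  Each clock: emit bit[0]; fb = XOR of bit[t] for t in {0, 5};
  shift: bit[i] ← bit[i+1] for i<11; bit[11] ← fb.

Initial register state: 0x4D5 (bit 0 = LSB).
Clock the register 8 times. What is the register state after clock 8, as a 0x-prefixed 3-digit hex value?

reg_0 = 0x4D5
clock 1: out=1, reg = 0xA6A
clock 2: out=0, reg = 0xD35
clock 3: out=1, reg = 0x69A
clock 4: out=0, reg = 0x34D
clock 5: out=1, reg = 0x9A6
clock 6: out=0, reg = 0xCD3
clock 7: out=1, reg = 0xE69
clock 8: out=1, reg = 0x734

0x734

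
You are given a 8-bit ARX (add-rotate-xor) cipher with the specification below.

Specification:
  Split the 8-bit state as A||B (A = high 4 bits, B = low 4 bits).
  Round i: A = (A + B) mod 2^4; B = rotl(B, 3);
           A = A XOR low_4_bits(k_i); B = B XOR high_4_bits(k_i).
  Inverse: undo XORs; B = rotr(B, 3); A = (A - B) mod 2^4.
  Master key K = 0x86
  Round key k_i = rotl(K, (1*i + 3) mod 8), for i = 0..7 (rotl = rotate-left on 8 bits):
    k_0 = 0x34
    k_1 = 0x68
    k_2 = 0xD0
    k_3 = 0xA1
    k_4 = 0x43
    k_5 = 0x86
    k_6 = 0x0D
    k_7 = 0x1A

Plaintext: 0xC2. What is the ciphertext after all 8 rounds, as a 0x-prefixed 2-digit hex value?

0x92

s_0 = plaintext = 0xC2
s_1 = Round(s_0, k_0) = 0xA2
s_2 = Round(s_1, k_1) = 0x47
s_3 = Round(s_2, k_2) = 0xB6
s_4 = Round(s_3, k_3) = 0x09
s_5 = Round(s_4, k_4) = 0xA8
s_6 = Round(s_5, k_5) = 0x4C
s_7 = Round(s_6, k_6) = 0xD6
s_8 = Round(s_7, k_7) = 0x92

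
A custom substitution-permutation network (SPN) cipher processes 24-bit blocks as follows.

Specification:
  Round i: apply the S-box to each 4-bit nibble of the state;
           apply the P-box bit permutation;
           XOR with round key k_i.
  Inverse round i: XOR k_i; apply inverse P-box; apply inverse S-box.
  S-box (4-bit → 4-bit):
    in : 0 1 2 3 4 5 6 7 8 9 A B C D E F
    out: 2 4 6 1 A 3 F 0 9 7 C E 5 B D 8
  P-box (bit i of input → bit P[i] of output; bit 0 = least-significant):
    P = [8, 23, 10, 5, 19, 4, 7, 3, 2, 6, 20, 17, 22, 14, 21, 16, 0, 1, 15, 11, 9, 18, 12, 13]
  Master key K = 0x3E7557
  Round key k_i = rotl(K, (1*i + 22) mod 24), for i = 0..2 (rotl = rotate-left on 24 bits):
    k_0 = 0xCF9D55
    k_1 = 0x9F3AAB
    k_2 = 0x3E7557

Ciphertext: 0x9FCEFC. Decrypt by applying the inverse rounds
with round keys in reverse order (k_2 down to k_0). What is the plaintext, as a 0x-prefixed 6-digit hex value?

s_0 = ciphertext = 0x9FCEFC
s_1 = InvRound(s_0, k_2) = 0xE6A7AD
s_2 = InvRound(s_1, k_1) = 0x1BEC3C
s_3 = InvRound(s_2, k_0) = 0xB352FD

0xB352FD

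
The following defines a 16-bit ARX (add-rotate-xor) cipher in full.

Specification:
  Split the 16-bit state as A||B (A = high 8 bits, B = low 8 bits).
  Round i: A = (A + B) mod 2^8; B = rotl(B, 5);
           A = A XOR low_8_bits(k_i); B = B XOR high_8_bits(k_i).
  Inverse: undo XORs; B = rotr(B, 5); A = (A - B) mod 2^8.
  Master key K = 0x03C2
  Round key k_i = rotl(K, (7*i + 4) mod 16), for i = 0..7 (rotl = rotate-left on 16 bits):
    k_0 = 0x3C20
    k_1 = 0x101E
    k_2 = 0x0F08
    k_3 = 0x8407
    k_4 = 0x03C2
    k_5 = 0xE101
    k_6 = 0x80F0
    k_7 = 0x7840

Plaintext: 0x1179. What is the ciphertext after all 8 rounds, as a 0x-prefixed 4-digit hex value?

s_0 = plaintext = 0x1179
s_1 = Round(s_0, k_0) = 0xAA13
s_2 = Round(s_1, k_1) = 0xA372
s_3 = Round(s_2, k_2) = 0x1D41
s_4 = Round(s_3, k_3) = 0x59AC
s_5 = Round(s_4, k_4) = 0xC796
s_6 = Round(s_5, k_5) = 0x5C33
s_7 = Round(s_6, k_6) = 0x7FE6
s_8 = Round(s_7, k_7) = 0x25A4

0x25A4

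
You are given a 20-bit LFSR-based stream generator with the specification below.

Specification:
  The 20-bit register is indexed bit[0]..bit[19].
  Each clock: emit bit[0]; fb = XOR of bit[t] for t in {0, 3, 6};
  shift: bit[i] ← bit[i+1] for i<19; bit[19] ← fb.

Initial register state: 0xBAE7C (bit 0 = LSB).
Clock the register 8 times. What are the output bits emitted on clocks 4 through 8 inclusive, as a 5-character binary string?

reg_0 = 0xBAE7C
clock 1: out=0, reg = 0x5D73E
clock 2: out=0, reg = 0xAEB9F
clock 3: out=1, reg = 0x575CF
clock 4: out=1, reg = 0xABAE7
clock 5: out=1, reg = 0x55D73
clock 6: out=1, reg = 0x2AEB9
clock 7: out=1, reg = 0x1575C
clock 8: out=0, reg = 0x0ABAE

11110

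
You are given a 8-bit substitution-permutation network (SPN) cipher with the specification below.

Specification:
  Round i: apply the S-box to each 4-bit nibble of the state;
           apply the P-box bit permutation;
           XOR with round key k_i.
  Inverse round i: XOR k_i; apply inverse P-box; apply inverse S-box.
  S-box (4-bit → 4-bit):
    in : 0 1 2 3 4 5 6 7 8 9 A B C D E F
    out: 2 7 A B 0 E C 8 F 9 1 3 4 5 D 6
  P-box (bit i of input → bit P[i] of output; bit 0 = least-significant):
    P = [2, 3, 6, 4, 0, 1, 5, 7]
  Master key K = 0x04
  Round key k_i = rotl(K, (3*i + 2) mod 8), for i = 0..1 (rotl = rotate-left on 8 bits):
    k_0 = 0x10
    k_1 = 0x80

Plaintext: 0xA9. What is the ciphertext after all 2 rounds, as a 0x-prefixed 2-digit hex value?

s_0 = plaintext = 0xA9
s_1 = Round(s_0, k_0) = 0x05
s_2 = Round(s_1, k_1) = 0xDA

0xDA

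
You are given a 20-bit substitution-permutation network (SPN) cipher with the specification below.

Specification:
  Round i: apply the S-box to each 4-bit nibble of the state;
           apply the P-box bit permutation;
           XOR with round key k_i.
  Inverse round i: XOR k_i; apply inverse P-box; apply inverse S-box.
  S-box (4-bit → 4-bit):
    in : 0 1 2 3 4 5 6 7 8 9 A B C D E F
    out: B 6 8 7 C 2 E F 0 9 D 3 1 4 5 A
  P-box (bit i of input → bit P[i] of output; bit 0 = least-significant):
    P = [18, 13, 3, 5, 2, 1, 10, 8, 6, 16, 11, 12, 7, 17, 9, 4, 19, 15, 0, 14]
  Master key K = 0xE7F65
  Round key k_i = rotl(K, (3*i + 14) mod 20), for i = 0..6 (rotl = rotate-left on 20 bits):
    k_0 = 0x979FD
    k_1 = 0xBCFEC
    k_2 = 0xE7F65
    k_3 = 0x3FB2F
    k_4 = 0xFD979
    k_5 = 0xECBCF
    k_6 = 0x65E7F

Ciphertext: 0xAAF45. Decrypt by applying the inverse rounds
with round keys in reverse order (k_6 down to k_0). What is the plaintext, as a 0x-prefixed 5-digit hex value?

s_0 = ciphertext = 0xAAF45
s_1 = InvRound(s_0, k_6) = 0x022F7
s_2 = InvRound(s_1, k_5) = 0x0FD27
s_3 = InvRound(s_2, k_4) = 0xCFB33
s_4 = InvRound(s_3, k_3) = 0xCF5CE
s_5 = InvRound(s_4, k_2) = 0x13D54
s_6 = InvRound(s_5, k_1) = 0x07286
s_7 = InvRound(s_6, k_0) = 0xE43F4

0xE43F4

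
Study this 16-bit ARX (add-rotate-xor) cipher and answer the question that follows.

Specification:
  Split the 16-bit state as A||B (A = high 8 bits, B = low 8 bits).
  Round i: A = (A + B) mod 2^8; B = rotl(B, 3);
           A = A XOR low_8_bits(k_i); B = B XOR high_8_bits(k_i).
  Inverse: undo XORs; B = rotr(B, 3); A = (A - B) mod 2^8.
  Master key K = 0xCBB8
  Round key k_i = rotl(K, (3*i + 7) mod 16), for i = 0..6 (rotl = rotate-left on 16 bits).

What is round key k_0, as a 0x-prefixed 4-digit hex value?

0xDC65

K = 0xCBB8
k_0 = rotl(K, (3*0+7) mod 16) = rotl(K, 7) = 0xDC65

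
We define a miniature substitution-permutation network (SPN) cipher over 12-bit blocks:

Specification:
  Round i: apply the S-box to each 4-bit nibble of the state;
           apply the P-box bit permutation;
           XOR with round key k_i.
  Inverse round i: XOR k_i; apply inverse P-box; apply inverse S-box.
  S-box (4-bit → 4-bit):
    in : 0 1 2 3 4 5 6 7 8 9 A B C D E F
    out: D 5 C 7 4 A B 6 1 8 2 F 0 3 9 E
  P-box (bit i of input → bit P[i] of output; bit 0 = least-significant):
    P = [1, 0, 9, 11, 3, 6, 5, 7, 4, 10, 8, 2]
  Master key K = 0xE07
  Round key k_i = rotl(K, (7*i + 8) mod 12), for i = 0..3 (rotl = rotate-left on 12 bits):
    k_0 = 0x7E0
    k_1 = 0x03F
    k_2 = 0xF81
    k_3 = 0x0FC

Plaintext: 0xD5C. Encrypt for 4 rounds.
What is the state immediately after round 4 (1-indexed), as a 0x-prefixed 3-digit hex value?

s_0 = plaintext = 0xD5C
s_1 = Round(s_0, k_0) = 0x330
s_2 = Round(s_1, k_1) = 0xF45
s_3 = Round(s_2, k_2) = 0x2A4
s_4 = Round(s_3, k_3) = 0x3B8

0x3B8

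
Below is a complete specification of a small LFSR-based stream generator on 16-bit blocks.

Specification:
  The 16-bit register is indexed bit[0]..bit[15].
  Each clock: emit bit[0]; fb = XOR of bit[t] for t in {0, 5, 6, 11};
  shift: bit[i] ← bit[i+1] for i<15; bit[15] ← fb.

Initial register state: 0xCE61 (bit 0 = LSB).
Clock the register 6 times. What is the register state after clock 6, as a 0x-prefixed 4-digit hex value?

reg_0 = 0xCE61
clock 1: out=1, reg = 0x6730
clock 2: out=0, reg = 0xB398
clock 3: out=0, reg = 0x59CC
clock 4: out=0, reg = 0x2CE6
clock 5: out=0, reg = 0x9673
clock 6: out=1, reg = 0xCB39

0xCB39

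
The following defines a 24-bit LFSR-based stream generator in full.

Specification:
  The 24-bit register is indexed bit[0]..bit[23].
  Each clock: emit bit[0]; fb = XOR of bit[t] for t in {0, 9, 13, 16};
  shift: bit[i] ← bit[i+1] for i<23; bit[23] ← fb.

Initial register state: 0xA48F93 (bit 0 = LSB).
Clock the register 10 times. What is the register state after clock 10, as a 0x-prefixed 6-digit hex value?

0x152923

reg_0 = 0xA48F93
clock 1: out=1, reg = 0x5247C9
clock 2: out=1, reg = 0x2923E4
clock 3: out=0, reg = 0x9491F2
clock 4: out=0, reg = 0x4A48F9
clock 5: out=1, reg = 0xA5247C
clock 6: out=0, reg = 0x52923E
clock 7: out=0, reg = 0xA9491F
clock 8: out=1, reg = 0x54A48F
clock 9: out=1, reg = 0x2A5247
clock 10: out=1, reg = 0x152923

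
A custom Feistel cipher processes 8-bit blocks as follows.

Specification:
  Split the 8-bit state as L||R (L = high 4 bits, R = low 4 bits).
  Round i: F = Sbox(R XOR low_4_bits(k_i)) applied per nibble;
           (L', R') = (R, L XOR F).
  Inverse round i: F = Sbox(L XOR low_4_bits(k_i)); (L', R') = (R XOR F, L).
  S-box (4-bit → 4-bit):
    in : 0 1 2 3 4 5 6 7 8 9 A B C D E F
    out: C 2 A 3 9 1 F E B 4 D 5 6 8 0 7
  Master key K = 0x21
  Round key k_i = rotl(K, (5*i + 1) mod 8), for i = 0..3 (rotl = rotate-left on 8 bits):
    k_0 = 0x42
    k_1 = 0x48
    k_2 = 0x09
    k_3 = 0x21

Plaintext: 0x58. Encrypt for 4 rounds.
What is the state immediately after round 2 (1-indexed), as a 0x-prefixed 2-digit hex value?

0x84

s_0 = plaintext = 0x58
s_1 = Round(s_0, k_0) = 0x88
s_2 = Round(s_1, k_1) = 0x84
s_3 = Round(s_2, k_2) = 0x40
s_4 = Round(s_3, k_3) = 0x06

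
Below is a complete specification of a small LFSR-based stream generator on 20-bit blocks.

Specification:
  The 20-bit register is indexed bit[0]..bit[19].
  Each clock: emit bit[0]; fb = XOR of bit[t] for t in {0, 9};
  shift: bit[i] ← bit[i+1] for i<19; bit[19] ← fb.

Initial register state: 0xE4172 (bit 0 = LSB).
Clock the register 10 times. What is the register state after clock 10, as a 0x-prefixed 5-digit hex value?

0x94B90

reg_0 = 0xE4172
clock 1: out=0, reg = 0x720B9
clock 2: out=1, reg = 0xB905C
clock 3: out=0, reg = 0x5C82E
clock 4: out=0, reg = 0x2E417
clock 5: out=1, reg = 0x9720B
clock 6: out=1, reg = 0x4B905
clock 7: out=1, reg = 0xA5C82
clock 8: out=0, reg = 0x52E41
clock 9: out=1, reg = 0x29720
clock 10: out=0, reg = 0x94B90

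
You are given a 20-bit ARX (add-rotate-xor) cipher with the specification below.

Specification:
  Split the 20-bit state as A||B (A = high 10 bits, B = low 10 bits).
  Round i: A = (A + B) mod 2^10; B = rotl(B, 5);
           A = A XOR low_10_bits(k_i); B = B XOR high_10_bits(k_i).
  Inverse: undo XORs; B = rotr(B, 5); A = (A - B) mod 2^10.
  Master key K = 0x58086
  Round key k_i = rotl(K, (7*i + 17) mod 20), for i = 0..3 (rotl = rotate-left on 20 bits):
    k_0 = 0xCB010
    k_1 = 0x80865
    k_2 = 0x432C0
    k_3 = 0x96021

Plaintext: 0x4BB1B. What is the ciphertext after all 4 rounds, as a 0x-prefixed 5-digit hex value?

s_0 = plaintext = 0x4BB1B
s_1 = Round(s_0, k_0) = 0x16454
s_2 = Round(s_1, k_1) = 0x32080
s_3 = Round(s_2, k_2) = 0xE2108
s_4 = Round(s_3, k_3) = 0x2C750

0x2C750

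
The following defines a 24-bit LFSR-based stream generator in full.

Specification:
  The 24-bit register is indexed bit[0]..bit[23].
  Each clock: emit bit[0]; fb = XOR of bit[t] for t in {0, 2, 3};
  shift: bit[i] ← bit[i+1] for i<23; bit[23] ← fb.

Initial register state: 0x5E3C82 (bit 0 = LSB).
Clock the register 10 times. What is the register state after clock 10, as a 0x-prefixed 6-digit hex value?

0x0C978F

reg_0 = 0x5E3C82
clock 1: out=0, reg = 0x2F1E41
clock 2: out=1, reg = 0x978F20
clock 3: out=0, reg = 0x4BC790
clock 4: out=0, reg = 0x25E3C8
clock 5: out=0, reg = 0x92F1E4
clock 6: out=0, reg = 0xC978F2
clock 7: out=0, reg = 0x64BC79
clock 8: out=1, reg = 0x325E3C
clock 9: out=0, reg = 0x192F1E
clock 10: out=0, reg = 0x0C978F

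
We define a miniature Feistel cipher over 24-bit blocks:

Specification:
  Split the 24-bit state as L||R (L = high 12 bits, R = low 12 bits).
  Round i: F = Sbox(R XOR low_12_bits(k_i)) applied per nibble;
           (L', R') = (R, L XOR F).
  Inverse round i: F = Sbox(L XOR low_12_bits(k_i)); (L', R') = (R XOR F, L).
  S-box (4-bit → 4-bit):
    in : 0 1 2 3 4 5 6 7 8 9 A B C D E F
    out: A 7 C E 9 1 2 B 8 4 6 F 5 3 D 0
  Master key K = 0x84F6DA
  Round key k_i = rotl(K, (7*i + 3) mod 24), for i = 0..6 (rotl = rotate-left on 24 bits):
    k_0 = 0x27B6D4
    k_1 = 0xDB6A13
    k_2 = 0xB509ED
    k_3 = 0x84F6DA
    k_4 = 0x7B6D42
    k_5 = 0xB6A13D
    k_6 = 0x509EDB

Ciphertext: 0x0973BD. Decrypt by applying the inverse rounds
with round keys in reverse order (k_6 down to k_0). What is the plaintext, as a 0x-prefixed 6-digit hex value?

s_0 = ciphertext = 0x0973BD
s_1 = InvRound(s_0, k_6) = 0xE28097
s_2 = InvRound(s_1, k_5) = 0x0E6E28
s_3 = InvRound(s_2, k_4) = 0xD410E6
s_4 = InvRound(s_3, k_3) = 0xFA9D41
s_5 = InvRound(s_4, k_2) = 0xFD8FA9
s_6 = InvRound(s_5, k_1) = 0xEF6FD8
s_7 = InvRound(s_6, k_0) = 0x714EF6

0x714EF6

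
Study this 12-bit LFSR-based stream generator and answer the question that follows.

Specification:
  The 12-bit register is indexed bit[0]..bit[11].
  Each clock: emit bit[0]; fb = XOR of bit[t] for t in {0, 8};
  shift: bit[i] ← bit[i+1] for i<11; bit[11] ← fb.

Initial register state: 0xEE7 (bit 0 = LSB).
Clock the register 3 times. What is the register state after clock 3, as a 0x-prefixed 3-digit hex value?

0x3DC

reg_0 = 0xEE7
clock 1: out=1, reg = 0xF73
clock 2: out=1, reg = 0x7B9
clock 3: out=1, reg = 0x3DC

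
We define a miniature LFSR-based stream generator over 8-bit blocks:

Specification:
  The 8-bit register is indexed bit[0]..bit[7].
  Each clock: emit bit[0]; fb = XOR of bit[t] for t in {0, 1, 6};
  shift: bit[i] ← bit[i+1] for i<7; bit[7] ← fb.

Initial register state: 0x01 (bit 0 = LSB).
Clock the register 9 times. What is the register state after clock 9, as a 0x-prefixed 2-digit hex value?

0x6A

reg_0 = 0x01
clock 1: out=1, reg = 0x80
clock 2: out=0, reg = 0x40
clock 3: out=0, reg = 0xA0
clock 4: out=0, reg = 0x50
clock 5: out=0, reg = 0xA8
clock 6: out=0, reg = 0x54
clock 7: out=0, reg = 0xAA
clock 8: out=0, reg = 0xD5
clock 9: out=1, reg = 0x6A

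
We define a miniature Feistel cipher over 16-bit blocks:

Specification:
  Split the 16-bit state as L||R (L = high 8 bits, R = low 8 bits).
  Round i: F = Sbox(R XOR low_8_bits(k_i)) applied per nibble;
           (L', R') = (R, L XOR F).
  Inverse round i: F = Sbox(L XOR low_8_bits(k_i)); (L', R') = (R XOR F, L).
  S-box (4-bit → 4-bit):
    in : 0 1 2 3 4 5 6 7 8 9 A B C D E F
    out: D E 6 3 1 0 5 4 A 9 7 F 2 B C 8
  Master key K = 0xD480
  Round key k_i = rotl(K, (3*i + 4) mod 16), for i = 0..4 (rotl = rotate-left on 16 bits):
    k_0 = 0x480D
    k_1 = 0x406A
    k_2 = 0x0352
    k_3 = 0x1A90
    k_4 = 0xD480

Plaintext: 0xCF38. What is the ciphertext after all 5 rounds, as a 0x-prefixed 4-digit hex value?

s_0 = plaintext = 0xCF38
s_1 = Round(s_0, k_0) = 0x38FF
s_2 = Round(s_1, k_1) = 0xFFA8
s_3 = Round(s_2, k_2) = 0xA878
s_4 = Round(s_3, k_3) = 0x7862
s_5 = Round(s_4, k_4) = 0x62BE

0x62BE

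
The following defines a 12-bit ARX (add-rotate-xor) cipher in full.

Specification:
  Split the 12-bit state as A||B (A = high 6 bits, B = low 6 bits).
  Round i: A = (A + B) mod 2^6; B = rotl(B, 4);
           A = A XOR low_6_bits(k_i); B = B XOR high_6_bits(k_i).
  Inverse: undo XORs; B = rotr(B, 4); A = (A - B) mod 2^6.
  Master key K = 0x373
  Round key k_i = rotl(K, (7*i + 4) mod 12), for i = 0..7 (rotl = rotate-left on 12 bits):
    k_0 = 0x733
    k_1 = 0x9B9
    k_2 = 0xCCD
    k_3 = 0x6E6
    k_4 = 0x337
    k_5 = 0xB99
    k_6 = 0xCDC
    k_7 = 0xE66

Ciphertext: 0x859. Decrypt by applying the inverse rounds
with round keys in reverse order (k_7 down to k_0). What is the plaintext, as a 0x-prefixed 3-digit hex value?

s_0 = ciphertext = 0x859
s_1 = InvRound(s_0, k_7) = 0x142
s_2 = InvRound(s_1, k_6) = 0x487
s_3 = InvRound(s_2, k_5) = 0x966
s_4 = InvRound(s_3, k_4) = 0xA2A
s_5 = InvRound(s_4, k_3) = 0x1C7
s_6 = InvRound(s_5, k_2) = 0xDD3
s_7 = InvRound(s_6, k_1) = 0xDD7
s_8 = InvRound(s_7, k_0) = 0x62C

0x62C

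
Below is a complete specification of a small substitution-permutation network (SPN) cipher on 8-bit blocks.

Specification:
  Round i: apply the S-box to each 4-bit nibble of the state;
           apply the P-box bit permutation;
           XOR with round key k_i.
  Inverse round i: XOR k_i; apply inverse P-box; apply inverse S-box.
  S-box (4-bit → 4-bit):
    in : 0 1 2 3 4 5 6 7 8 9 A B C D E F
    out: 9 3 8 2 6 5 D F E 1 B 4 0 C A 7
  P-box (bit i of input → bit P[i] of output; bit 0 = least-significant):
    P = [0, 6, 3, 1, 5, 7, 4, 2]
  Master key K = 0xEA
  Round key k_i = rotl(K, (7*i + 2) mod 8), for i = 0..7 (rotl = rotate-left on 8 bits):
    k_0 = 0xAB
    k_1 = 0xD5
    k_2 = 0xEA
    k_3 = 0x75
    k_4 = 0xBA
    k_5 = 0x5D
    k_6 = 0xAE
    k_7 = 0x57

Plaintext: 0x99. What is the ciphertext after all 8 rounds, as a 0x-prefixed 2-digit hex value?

0x53

s_0 = plaintext = 0x99
s_1 = Round(s_0, k_0) = 0x8A
s_2 = Round(s_1, k_1) = 0x02
s_3 = Round(s_2, k_2) = 0xCC
s_4 = Round(s_3, k_3) = 0x75
s_5 = Round(s_4, k_4) = 0x07
s_6 = Round(s_5, k_5) = 0x32
s_7 = Round(s_6, k_6) = 0x2C
s_8 = Round(s_7, k_7) = 0x53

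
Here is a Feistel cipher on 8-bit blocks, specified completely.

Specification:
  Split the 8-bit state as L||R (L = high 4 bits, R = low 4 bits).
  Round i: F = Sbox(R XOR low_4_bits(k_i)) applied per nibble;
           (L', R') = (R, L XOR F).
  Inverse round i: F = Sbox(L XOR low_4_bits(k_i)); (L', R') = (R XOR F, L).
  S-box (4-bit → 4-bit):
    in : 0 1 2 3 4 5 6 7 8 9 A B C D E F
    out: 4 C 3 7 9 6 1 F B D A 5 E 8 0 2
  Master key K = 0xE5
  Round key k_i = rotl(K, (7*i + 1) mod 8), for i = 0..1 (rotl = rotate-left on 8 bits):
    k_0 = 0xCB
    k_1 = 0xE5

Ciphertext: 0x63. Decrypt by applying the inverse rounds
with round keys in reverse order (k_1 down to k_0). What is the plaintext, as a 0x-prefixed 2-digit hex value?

0x44

s_0 = ciphertext = 0x63
s_1 = InvRound(s_0, k_1) = 0x46
s_2 = InvRound(s_1, k_0) = 0x44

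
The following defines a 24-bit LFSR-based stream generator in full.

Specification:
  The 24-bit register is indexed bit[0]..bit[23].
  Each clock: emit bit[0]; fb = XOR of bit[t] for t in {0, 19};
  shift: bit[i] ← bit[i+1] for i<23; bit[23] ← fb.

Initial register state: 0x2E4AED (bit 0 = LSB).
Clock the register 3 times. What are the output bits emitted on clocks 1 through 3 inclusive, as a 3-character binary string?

101

reg_0 = 0x2E4AED
clock 1: out=1, reg = 0x172576
clock 2: out=0, reg = 0x0B92BB
clock 3: out=1, reg = 0x05C95D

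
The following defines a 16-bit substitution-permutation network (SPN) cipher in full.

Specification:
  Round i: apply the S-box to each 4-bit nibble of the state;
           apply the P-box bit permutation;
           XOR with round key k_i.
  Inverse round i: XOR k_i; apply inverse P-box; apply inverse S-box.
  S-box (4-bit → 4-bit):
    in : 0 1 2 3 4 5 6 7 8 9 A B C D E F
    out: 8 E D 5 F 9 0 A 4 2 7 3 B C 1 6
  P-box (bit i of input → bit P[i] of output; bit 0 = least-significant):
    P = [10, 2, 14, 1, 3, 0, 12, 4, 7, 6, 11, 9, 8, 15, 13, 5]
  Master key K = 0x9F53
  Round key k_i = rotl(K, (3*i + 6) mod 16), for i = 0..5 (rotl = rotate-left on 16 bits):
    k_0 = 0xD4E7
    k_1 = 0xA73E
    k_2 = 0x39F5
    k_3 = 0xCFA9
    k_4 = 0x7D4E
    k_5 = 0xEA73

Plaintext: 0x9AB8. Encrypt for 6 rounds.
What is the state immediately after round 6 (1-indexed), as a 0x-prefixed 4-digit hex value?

s_0 = plaintext = 0x9AB8
s_1 = Round(s_0, k_0) = 0x1C2E
s_2 = Round(s_1, k_1) = 0x11C6
s_3 = Round(s_2, k_2) = 0x938C
s_4 = Round(s_3, k_3) = 0x532F
s_5 = Round(s_4, k_4) = 0x24F2
s_6 = Round(s_5, k_5) = 0x9590

0x9590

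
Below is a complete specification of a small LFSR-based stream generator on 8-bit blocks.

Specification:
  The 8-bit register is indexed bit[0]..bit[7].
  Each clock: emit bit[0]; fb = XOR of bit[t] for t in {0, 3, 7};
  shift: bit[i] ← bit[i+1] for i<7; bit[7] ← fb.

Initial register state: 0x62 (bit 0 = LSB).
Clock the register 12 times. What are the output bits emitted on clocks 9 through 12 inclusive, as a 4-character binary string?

reg_0 = 0x62
clock 1: out=0, reg = 0x31
clock 2: out=1, reg = 0x98
clock 3: out=0, reg = 0x4C
clock 4: out=0, reg = 0xA6
clock 5: out=0, reg = 0xD3
clock 6: out=1, reg = 0x69
clock 7: out=1, reg = 0x34
clock 8: out=0, reg = 0x1A
clock 9: out=0, reg = 0x8D
clock 10: out=1, reg = 0xC6
clock 11: out=0, reg = 0xE3
clock 12: out=1, reg = 0x71

0101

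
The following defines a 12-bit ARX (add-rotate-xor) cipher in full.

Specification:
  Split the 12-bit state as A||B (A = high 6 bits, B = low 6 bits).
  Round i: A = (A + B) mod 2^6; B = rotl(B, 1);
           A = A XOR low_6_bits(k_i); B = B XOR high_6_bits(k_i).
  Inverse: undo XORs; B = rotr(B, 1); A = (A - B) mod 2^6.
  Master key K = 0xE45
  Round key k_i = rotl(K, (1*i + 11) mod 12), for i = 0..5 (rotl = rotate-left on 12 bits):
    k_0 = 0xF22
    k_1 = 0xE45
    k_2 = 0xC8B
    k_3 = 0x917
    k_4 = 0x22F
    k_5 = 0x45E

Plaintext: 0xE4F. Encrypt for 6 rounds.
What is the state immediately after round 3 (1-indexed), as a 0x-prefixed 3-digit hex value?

0x38B

s_0 = plaintext = 0xE4F
s_1 = Round(s_0, k_0) = 0xAA2
s_2 = Round(s_1, k_1) = 0x27C
s_3 = Round(s_2, k_2) = 0x38B
s_4 = Round(s_3, k_3) = 0x3B2
s_5 = Round(s_4, k_4) = 0xBED
s_6 = Round(s_5, k_5) = 0x08A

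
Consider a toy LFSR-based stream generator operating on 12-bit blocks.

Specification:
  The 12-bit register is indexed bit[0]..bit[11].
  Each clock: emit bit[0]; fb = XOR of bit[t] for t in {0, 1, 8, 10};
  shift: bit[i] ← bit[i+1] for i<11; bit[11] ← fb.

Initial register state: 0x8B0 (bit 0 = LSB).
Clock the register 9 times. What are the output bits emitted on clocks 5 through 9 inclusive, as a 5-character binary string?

reg_0 = 0x8B0
clock 1: out=0, reg = 0x458
clock 2: out=0, reg = 0xA2C
clock 3: out=0, reg = 0x516
clock 4: out=0, reg = 0xA8B
clock 5: out=1, reg = 0x545
clock 6: out=1, reg = 0xAA2
clock 7: out=0, reg = 0xD51
clock 8: out=1, reg = 0xEA8
clock 9: out=0, reg = 0xF54

11010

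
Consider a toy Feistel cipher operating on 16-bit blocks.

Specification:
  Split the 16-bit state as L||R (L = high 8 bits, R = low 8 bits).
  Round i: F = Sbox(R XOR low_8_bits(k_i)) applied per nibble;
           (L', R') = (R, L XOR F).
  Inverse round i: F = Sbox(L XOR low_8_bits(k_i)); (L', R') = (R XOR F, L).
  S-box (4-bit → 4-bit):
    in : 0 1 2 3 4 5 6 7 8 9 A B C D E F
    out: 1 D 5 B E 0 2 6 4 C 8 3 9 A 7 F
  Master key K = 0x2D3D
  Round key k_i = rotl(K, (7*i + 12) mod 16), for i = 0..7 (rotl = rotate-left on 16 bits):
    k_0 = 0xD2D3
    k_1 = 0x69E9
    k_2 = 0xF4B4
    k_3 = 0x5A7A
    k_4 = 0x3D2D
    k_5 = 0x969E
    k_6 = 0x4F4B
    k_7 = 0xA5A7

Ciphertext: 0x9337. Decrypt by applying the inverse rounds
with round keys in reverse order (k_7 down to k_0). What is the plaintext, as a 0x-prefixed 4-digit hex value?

s_0 = ciphertext = 0x9337
s_1 = InvRound(s_0, k_7) = 0x8993
s_2 = InvRound(s_1, k_6) = 0x0689
s_3 = InvRound(s_2, k_5) = 0x4D06
s_4 = InvRound(s_3, k_4) = 0x274D
s_5 = InvRound(s_4, k_3) = 0x4727
s_6 = InvRound(s_5, k_2) = 0xDC47
s_7 = InvRound(s_6, k_1) = 0xF7DC
s_8 = InvRound(s_7, k_0) = 0x82F7

0x82F7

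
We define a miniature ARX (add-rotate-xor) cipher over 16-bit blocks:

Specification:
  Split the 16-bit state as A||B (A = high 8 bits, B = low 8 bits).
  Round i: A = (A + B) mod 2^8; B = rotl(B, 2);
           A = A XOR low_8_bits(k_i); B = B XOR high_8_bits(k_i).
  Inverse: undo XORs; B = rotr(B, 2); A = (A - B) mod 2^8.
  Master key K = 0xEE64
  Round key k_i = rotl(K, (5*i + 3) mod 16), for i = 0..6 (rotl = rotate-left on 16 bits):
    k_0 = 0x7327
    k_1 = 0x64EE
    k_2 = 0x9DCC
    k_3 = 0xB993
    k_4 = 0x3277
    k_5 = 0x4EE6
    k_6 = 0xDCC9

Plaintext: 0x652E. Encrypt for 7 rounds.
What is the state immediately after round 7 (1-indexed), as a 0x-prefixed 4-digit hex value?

s_0 = plaintext = 0x652E
s_1 = Round(s_0, k_0) = 0xB4CB
s_2 = Round(s_1, k_1) = 0x914B
s_3 = Round(s_2, k_2) = 0x10B0
s_4 = Round(s_3, k_3) = 0x537B
s_5 = Round(s_4, k_4) = 0xB9DF
s_6 = Round(s_5, k_5) = 0x7E31
s_7 = Round(s_6, k_6) = 0x6618

0x6618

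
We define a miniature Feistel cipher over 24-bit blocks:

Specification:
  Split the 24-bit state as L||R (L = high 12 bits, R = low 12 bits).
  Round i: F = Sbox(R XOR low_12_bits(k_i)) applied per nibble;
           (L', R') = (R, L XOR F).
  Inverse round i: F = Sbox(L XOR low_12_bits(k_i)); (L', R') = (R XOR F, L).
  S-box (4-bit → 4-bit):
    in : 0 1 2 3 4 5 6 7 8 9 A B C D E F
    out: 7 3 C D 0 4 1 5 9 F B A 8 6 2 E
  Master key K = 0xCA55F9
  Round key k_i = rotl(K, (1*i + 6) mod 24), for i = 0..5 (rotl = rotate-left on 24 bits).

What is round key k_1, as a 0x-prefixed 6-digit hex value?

0x2AFCE5

K = 0xCA55F9
k_0 = rotl(K, (1*0+6) mod 24) = rotl(K, 6) = 0x957E72
k_1 = rotl(K, (1*1+6) mod 24) = rotl(K, 7) = 0x2AFCE5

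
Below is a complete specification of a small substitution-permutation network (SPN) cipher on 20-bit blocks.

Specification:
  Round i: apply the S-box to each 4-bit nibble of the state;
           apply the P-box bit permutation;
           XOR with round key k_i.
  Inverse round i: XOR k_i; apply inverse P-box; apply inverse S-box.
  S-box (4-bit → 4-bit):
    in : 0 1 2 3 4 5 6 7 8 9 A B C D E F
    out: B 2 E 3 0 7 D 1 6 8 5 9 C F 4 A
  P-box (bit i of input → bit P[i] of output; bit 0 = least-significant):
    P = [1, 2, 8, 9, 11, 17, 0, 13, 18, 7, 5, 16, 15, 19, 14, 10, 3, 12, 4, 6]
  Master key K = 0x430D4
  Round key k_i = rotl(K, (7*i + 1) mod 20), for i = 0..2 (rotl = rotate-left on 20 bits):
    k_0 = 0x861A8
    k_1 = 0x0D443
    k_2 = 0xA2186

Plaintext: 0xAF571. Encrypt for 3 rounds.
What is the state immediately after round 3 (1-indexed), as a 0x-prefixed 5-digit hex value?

s_0 = plaintext = 0xAF571
s_1 = Round(s_0, k_0) = 0x46D14
s_2 = Round(s_1, k_1) = 0x710E3
s_3 = Round(s_2, k_2) = 0x72109

0x72109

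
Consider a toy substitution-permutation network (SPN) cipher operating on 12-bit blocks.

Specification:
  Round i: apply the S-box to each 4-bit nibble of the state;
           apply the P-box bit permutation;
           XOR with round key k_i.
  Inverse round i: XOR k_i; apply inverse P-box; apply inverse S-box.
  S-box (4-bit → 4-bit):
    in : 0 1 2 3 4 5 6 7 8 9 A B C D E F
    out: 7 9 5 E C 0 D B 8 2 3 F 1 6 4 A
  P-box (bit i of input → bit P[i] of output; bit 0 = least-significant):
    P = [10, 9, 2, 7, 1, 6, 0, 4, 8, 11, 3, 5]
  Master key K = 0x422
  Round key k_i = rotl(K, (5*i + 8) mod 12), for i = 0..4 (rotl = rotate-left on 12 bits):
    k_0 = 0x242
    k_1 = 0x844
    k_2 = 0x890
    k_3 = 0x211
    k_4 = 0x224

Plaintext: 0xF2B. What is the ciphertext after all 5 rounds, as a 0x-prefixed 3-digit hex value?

s_0 = plaintext = 0xF2B
s_1 = Round(s_0, k_0) = 0xCE5
s_2 = Round(s_1, k_1) = 0x945
s_3 = Round(s_2, k_2) = 0x081
s_4 = Round(s_3, k_3) = 0xF89
s_5 = Round(s_4, k_4) = 0x814

0x814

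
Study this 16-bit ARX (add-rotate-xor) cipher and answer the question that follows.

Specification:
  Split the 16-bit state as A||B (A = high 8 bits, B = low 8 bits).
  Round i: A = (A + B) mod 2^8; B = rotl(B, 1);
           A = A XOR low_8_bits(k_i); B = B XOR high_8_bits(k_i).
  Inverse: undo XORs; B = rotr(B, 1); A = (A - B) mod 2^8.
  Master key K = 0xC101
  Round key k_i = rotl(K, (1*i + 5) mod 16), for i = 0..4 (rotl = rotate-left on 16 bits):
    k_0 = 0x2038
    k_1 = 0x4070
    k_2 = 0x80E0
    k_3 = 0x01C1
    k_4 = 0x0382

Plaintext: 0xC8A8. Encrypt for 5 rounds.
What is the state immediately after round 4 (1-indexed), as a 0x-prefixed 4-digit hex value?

s_0 = plaintext = 0xC8A8
s_1 = Round(s_0, k_0) = 0x4871
s_2 = Round(s_1, k_1) = 0xC9A2
s_3 = Round(s_2, k_2) = 0x8BC5
s_4 = Round(s_3, k_3) = 0x918A
s_5 = Round(s_4, k_4) = 0x9916

0x918A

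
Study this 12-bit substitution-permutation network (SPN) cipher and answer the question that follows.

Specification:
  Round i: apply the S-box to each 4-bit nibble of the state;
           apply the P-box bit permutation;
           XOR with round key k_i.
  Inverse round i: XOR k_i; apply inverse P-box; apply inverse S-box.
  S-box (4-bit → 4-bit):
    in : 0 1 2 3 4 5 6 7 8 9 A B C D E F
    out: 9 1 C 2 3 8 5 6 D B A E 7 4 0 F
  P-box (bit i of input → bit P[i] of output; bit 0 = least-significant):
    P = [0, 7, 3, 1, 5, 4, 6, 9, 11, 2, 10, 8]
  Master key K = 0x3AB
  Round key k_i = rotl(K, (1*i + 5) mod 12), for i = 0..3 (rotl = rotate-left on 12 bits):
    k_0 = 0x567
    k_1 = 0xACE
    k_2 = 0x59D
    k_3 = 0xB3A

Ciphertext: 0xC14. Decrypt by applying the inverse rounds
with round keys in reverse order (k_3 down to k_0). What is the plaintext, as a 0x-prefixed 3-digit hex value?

0x46A

s_0 = ciphertext = 0xC14
s_1 = InvRound(s_0, k_3) = 0xB02
s_2 = InvRound(s_1, k_2) = 0xCAF
s_3 = InvRound(s_2, k_1) = 0xD81
s_4 = InvRound(s_3, k_0) = 0x46A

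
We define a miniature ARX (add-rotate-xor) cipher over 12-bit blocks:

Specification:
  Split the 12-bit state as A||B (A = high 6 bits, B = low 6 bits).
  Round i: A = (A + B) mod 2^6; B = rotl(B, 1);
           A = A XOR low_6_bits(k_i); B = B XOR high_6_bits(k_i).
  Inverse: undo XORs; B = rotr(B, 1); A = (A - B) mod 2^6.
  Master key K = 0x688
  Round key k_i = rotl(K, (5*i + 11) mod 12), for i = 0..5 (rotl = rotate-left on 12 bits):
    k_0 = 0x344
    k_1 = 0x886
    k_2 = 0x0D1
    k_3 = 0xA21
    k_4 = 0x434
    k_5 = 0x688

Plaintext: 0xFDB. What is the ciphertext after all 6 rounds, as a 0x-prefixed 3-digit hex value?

0x355

s_0 = plaintext = 0xFDB
s_1 = Round(s_0, k_0) = 0x7BB
s_2 = Round(s_1, k_1) = 0x7D5
s_3 = Round(s_2, k_2) = 0x969
s_4 = Round(s_3, k_3) = 0xBFB
s_5 = Round(s_4, k_4) = 0x7A7
s_6 = Round(s_5, k_5) = 0x355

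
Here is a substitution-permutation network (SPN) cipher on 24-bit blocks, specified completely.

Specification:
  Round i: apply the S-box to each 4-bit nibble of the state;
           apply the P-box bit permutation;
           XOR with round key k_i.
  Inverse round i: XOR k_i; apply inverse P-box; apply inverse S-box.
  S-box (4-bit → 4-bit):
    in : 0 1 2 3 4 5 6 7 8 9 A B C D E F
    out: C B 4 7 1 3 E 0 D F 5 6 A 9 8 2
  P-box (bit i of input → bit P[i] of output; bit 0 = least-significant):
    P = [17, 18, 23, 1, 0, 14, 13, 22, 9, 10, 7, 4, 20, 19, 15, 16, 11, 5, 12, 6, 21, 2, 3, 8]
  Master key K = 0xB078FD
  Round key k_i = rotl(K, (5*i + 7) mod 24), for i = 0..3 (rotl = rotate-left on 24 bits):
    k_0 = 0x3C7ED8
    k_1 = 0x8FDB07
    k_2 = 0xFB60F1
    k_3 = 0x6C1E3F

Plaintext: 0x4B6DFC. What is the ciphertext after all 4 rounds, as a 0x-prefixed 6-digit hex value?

s_0 = plaintext = 0x4B6DFC
s_1 = Round(s_0, k_0) = 0x11ACEA
s_2 = Round(s_1, k_1) = 0x7D5673
s_3 = Round(s_2, k_2) = 0x656C21
s_4 = Round(s_3, k_3) = 0x63B301

0x63B301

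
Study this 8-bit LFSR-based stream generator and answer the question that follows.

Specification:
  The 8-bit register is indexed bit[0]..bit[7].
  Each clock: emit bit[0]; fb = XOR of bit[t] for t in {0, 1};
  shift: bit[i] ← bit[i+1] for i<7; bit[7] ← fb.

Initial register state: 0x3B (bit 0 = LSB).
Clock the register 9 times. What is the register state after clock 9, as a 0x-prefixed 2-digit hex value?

0x93

reg_0 = 0x3B
clock 1: out=1, reg = 0x1D
clock 2: out=1, reg = 0x8E
clock 3: out=0, reg = 0xC7
clock 4: out=1, reg = 0x63
clock 5: out=1, reg = 0x31
clock 6: out=1, reg = 0x98
clock 7: out=0, reg = 0x4C
clock 8: out=0, reg = 0x26
clock 9: out=0, reg = 0x93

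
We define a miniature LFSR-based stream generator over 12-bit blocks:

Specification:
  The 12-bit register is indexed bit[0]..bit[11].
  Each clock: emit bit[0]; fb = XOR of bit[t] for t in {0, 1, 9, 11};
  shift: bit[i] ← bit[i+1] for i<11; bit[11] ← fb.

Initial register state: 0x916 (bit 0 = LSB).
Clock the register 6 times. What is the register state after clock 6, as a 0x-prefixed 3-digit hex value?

reg_0 = 0x916
clock 1: out=0, reg = 0x48B
clock 2: out=1, reg = 0x245
clock 3: out=1, reg = 0x122
clock 4: out=0, reg = 0x891
clock 5: out=1, reg = 0x448
clock 6: out=0, reg = 0x224

0x224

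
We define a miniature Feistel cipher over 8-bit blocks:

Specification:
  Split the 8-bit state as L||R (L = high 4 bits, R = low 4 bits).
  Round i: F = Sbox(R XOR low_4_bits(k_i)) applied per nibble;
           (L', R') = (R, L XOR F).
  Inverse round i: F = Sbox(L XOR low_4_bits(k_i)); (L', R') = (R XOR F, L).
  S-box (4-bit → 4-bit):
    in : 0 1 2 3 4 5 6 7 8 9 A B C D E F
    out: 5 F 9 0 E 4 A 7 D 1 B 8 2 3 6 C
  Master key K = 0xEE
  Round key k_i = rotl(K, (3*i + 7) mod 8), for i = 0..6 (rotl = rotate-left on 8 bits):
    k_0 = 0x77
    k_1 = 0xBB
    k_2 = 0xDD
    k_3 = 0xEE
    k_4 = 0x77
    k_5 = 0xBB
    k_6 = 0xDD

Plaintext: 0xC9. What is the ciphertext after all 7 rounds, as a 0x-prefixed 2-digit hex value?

s_0 = plaintext = 0xC9
s_1 = Round(s_0, k_0) = 0x9A
s_2 = Round(s_1, k_1) = 0xA6
s_3 = Round(s_2, k_2) = 0x62
s_4 = Round(s_3, k_3) = 0x24
s_5 = Round(s_4, k_4) = 0x42
s_6 = Round(s_5, k_5) = 0x25
s_7 = Round(s_6, k_6) = 0x5F

0x5F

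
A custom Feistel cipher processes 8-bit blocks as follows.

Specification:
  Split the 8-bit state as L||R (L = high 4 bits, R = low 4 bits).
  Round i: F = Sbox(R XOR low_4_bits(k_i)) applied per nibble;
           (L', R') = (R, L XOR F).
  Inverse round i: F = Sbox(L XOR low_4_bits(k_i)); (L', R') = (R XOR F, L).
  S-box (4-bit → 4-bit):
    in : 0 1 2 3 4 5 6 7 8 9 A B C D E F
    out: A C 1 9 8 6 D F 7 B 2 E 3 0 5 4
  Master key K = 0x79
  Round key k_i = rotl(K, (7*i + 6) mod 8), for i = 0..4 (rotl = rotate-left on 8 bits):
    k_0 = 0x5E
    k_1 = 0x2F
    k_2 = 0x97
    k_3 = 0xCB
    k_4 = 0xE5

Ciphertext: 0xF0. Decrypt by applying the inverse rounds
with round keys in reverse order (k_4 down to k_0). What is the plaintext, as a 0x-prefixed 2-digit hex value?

0xAC

s_0 = ciphertext = 0xF0
s_1 = InvRound(s_0, k_4) = 0x2F
s_2 = InvRound(s_1, k_3) = 0x42
s_3 = InvRound(s_2, k_2) = 0xB4
s_4 = InvRound(s_3, k_1) = 0xCB
s_5 = InvRound(s_4, k_0) = 0xAC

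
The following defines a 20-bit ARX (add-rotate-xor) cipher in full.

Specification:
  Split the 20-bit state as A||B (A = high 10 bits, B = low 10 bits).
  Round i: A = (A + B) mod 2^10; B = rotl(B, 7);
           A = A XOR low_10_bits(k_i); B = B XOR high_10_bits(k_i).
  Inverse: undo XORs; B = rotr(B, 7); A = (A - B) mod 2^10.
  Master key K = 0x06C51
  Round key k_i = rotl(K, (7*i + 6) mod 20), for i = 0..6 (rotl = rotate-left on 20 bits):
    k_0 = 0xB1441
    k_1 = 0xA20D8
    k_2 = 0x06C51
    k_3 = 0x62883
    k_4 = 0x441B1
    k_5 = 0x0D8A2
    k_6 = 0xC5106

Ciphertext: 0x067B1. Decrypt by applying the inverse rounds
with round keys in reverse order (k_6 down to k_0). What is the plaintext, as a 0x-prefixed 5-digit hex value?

s_0 = ciphertext = 0x067B1
s_1 = InvRound(s_0, k_6) = 0xFD929
s_2 = InvRound(s_1, k_5) = 0x968FA
s_3 = InvRound(s_2, k_4) = 0x26353
s_4 = InvRound(s_3, k_3) = 0x53ACD
s_5 = InvRound(s_4, k_2) = 0x9AAB5
s_6 = InvRound(s_5, k_1) = 0x329E8
s_7 = InvRound(s_6, k_0) = 0xC756E

0xC756E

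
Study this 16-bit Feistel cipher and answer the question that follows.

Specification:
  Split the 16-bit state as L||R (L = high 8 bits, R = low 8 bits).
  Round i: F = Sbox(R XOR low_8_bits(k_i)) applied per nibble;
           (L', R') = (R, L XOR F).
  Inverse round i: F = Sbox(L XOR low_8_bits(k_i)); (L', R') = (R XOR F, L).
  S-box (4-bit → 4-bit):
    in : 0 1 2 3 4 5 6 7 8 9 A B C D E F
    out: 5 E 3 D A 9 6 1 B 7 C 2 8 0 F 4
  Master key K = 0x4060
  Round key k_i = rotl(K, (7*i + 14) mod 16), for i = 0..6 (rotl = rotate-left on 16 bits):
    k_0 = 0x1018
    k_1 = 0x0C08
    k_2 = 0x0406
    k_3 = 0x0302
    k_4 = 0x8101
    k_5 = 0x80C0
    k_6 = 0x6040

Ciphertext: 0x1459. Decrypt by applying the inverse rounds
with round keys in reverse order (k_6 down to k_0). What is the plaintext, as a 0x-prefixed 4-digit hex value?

0x95B5

s_0 = ciphertext = 0x1459
s_1 = InvRound(s_0, k_6) = 0xC314
s_2 = InvRound(s_1, k_5) = 0x49C3
s_3 = InvRound(s_2, k_4) = 0x6849
s_4 = InvRound(s_3, k_3) = 0x2568
s_5 = InvRound(s_4, k_2) = 0x5525
s_6 = InvRound(s_5, k_1) = 0xB555
s_7 = InvRound(s_6, k_0) = 0x95B5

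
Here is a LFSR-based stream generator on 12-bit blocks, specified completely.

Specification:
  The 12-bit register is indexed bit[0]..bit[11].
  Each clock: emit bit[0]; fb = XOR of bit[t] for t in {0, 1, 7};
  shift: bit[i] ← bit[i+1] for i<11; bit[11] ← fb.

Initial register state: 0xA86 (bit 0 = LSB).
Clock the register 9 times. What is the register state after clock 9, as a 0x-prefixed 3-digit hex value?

0xE85

reg_0 = 0xA86
clock 1: out=0, reg = 0x543
clock 2: out=1, reg = 0x2A1
clock 3: out=1, reg = 0x150
clock 4: out=0, reg = 0x0A8
clock 5: out=0, reg = 0x854
clock 6: out=0, reg = 0x42A
clock 7: out=0, reg = 0xA15
clock 8: out=1, reg = 0xD0A
clock 9: out=0, reg = 0xE85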